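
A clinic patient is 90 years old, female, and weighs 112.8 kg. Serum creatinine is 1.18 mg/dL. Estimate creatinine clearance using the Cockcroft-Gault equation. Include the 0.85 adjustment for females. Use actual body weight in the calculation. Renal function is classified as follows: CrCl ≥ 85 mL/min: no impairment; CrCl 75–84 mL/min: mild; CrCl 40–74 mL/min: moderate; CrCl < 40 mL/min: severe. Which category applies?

moderate

CrCl = (140 − 90) × 112.8 / (72 × 1.18) × 0.85 = 5640.0 / 84.96 × 0.85 ≈ 56.4 mL/min
56 mL/min falls in the 'moderate' range.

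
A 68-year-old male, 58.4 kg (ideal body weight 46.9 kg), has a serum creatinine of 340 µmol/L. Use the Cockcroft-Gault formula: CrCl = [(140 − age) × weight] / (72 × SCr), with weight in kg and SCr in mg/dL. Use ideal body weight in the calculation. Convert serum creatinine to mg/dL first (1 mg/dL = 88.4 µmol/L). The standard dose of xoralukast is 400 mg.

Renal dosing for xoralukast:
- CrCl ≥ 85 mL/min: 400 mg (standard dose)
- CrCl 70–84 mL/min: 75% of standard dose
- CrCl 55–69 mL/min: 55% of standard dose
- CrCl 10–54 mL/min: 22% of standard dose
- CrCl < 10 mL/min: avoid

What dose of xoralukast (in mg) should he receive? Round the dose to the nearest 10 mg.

90 mg

SCr = 340 / 88.4 = 3.846 mg/dL
CrCl = (140 − 68) × 46.9 / (72 × 3.846) = 3376.8 / 276.91 ≈ 12.2 mL/min
CrCl ≈ 12 mL/min → bracket 10–54 mL/min.
22% of 400 mg = 88 mg → 90 mg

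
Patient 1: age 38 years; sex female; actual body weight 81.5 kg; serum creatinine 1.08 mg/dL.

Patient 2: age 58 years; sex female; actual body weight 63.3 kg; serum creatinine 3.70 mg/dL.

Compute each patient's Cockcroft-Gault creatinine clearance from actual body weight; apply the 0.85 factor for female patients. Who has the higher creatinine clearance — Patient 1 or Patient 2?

Patient 1: CrCl = (140 − 38) × 81.5 / (72 × 1.08) × 0.85 = 8313.0 / 77.76 × 0.85 ≈ 90.9 mL/min
Patient 2: CrCl = (140 − 58) × 63.3 / (72 × 3.7) × 0.85 = 5190.6 / 266.40 × 0.85 ≈ 16.6 mL/min
90.9 vs 16.6 mL/min → Patient 1 is higher.

Patient 1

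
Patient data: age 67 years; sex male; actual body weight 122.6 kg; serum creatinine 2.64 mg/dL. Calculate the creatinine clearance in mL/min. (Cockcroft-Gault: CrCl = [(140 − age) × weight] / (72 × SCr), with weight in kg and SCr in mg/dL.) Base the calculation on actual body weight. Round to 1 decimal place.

CrCl = (140 − 67) × 122.6 / (72 × 2.64) = 8949.8 / 190.08 ≈ 47.1 mL/min

47.1 mL/min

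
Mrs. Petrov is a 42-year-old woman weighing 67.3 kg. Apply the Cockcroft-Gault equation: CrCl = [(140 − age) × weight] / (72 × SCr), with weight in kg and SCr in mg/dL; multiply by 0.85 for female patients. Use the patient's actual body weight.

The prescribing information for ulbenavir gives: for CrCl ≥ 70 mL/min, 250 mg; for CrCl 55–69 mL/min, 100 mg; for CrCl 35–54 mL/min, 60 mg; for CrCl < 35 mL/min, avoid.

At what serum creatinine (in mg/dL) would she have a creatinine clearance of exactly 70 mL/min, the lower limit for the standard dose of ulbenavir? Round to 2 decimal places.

1.11 mg/dL

Standard dose requires CrCl ≥ 70 mL/min.
Set (140 − 42) × 67.3 × 0.85 / (72 × SCr) = 70
SCr = (140 − 42) × 67.3 × 0.85 / (72 × 70) = 1.112 mg/dL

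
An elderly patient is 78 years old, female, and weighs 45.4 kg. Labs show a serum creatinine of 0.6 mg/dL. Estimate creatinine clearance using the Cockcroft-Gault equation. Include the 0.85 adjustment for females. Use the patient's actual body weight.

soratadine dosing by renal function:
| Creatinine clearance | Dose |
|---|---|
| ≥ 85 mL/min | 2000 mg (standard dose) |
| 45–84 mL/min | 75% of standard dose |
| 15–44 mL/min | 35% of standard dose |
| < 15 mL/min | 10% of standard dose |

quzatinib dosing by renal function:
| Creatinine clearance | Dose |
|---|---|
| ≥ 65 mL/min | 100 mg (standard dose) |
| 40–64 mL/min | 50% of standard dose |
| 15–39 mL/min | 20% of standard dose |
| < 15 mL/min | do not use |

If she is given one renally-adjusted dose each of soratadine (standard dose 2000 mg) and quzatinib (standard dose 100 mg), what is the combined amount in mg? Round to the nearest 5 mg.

CrCl = (140 − 78) × 45.4 / (72 × 0.6) × 0.85 = 2814.8 / 43.20 × 0.85 ≈ 55.4 mL/min
CrCl ≈ 55 mL/min.
soratadine: 45–84 mL/min → 75% of 2000 mg = 1500 mg.
quzatinib: 40–64 mL/min → 50% of 100 mg = 50 mg.
Total = 1500 + 50 = 1550 mg.

1550 mg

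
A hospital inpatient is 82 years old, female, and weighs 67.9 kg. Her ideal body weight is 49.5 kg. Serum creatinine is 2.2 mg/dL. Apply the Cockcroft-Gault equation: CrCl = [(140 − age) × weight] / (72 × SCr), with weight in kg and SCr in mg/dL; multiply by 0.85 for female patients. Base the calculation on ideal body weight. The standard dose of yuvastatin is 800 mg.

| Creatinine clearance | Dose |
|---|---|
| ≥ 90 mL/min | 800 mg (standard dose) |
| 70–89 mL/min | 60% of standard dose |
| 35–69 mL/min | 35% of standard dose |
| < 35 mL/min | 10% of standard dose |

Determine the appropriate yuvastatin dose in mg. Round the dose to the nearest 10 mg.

80 mg

CrCl = (140 − 82) × 49.5 / (72 × 2.2) × 0.85 = 2871.0 / 158.40 × 0.85 ≈ 15.4 mL/min
CrCl ≈ 15 mL/min → bracket < 35 mL/min.
10% of 800 mg = 80 mg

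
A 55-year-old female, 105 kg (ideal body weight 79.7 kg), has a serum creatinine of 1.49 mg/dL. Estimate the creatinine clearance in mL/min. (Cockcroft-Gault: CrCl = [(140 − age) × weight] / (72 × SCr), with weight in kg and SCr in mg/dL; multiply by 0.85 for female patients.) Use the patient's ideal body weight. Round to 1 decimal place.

53.7 mL/min

CrCl = (140 − 55) × 79.7 / (72 × 1.49) × 0.85 = 6774.5 / 107.28 × 0.85 ≈ 53.7 mL/min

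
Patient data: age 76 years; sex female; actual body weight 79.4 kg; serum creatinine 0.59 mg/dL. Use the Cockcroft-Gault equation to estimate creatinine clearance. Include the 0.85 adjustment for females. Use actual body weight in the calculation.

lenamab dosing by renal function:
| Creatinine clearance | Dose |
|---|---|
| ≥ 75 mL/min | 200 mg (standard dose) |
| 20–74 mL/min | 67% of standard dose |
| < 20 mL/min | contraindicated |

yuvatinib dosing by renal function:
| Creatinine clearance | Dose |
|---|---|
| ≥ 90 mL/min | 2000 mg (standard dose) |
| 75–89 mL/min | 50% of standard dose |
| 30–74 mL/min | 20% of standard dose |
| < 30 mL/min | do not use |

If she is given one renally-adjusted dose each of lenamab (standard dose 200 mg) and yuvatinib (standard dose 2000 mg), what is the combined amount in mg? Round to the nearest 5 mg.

CrCl = (140 − 76) × 79.4 / (72 × 0.59) × 0.85 = 5081.6 / 42.48 × 0.85 ≈ 101.7 mL/min
CrCl ≈ 102 mL/min.
lenamab: ≥ 75 mL/min → 100% of 200 mg = 200 mg.
yuvatinib: ≥ 90 mL/min → 100% of 2000 mg = 2000 mg.
Total = 200 + 2000 = 2200 mg.

2200 mg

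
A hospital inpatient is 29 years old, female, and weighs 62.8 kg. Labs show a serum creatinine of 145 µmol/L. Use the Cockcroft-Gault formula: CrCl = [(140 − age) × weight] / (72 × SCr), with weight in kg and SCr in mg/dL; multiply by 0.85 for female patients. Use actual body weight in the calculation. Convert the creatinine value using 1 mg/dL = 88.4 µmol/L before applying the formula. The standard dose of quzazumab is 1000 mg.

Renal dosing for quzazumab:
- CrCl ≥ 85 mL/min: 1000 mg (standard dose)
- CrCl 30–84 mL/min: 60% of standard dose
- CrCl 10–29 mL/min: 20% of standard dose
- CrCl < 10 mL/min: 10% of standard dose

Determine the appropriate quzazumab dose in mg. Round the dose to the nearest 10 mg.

600 mg

SCr = 145 / 88.4 = 1.64 mg/dL
CrCl = (140 − 29) × 62.8 / (72 × 1.64) × 0.85 = 6970.8 / 118.08 × 0.85 ≈ 50.2 mL/min
CrCl ≈ 50 mL/min → bracket 30–84 mL/min.
60% of 1000 mg = 600 mg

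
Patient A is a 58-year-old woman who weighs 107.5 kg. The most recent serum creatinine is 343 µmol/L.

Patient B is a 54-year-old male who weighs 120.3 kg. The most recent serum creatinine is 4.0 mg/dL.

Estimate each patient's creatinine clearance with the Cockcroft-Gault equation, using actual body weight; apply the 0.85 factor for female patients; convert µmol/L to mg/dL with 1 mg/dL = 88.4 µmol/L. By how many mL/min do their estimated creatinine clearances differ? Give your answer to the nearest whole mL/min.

9 mL/min

Patient A: SCr = 343 / 88.4 = 3.88 mg/dL
Patient A: CrCl = (140 − 58) × 107.5 / (72 × 3.88) × 0.85 = 8815.0 / 279.36 × 0.85 ≈ 26.8 mL/min
Patient B: CrCl = (140 − 54) × 120.3 / (72 × 4) = 10345.8 / 288.00 ≈ 35.9 mL/min
|26.8 − 35.9| = 9.1 mL/min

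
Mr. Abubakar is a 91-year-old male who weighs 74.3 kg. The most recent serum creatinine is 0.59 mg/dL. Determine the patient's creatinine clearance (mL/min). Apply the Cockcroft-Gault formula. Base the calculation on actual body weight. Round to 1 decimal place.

85.7 mL/min

CrCl = (140 − 91) × 74.3 / (72 × 0.59) = 3640.7 / 42.48 ≈ 85.7 mL/min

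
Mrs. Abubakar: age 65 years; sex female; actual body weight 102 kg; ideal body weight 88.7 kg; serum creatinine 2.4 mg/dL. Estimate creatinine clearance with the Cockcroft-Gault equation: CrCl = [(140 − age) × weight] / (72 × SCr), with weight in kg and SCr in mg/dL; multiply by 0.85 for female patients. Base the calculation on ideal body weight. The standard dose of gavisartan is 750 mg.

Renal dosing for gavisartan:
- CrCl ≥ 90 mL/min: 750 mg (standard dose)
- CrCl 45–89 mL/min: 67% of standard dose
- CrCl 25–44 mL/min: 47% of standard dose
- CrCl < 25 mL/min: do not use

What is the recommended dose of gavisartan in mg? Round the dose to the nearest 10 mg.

CrCl = (140 − 65) × 88.7 / (72 × 2.4) × 0.85 = 6652.5 / 172.80 × 0.85 ≈ 32.7 mL/min
CrCl ≈ 33 mL/min → bracket 25–44 mL/min.
47% of 750 mg = 352.5 mg → 350 mg

350 mg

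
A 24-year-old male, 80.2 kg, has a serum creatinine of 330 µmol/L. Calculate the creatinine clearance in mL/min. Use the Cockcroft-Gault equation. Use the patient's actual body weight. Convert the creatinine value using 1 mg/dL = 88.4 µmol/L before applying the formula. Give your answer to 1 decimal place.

34.6 mL/min

SCr = 330 / 88.4 = 3.733 mg/dL
CrCl = (140 − 24) × 80.2 / (72 × 3.733) = 9303.2 / 268.78 ≈ 34.6 mL/min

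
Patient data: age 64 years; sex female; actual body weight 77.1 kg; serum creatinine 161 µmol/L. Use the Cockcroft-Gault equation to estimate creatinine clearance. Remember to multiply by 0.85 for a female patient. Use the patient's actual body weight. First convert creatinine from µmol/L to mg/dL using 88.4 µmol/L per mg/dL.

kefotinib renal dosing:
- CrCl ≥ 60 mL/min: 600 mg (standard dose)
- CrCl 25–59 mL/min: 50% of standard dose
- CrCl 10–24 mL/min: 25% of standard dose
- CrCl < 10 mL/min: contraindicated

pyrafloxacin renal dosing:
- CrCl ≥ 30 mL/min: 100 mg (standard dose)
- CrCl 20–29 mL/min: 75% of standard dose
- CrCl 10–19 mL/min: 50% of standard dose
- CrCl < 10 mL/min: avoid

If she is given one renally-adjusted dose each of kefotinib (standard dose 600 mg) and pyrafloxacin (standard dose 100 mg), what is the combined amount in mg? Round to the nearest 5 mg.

400 mg

SCr = 161 / 88.4 = 1.821 mg/dL
CrCl = (140 − 64) × 77.1 / (72 × 1.821) × 0.85 = 5859.6 / 131.11 × 0.85 ≈ 38.0 mL/min
CrCl ≈ 38 mL/min.
kefotinib: 25–59 mL/min → 50% of 600 mg = 300 mg.
pyrafloxacin: ≥ 30 mL/min → 100% of 100 mg = 100 mg.
Total = 300 + 100 = 400 mg.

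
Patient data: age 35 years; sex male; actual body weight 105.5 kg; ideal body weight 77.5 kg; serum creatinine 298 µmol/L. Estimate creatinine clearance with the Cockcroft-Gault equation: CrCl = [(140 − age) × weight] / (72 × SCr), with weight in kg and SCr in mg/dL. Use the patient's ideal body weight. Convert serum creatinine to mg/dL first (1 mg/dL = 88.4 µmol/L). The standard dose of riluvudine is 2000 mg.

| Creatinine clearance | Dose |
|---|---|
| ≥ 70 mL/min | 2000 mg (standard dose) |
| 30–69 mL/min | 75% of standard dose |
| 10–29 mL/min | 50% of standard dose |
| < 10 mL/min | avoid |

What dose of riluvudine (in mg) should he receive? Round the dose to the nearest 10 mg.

SCr = 298 / 88.4 = 3.371 mg/dL
CrCl = (140 − 35) × 77.5 / (72 × 3.371) = 8137.5 / 242.71 ≈ 33.5 mL/min
CrCl ≈ 34 mL/min → bracket 30–69 mL/min.
75% of 2000 mg = 1500 mg

1500 mg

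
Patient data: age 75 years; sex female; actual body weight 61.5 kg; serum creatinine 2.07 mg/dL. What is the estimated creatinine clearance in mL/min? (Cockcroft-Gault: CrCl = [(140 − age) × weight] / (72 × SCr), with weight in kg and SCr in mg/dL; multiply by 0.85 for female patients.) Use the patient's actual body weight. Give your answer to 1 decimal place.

CrCl = (140 − 75) × 61.5 / (72 × 2.07) × 0.85 = 3997.5 / 149.04 × 0.85 ≈ 22.8 mL/min

22.8 mL/min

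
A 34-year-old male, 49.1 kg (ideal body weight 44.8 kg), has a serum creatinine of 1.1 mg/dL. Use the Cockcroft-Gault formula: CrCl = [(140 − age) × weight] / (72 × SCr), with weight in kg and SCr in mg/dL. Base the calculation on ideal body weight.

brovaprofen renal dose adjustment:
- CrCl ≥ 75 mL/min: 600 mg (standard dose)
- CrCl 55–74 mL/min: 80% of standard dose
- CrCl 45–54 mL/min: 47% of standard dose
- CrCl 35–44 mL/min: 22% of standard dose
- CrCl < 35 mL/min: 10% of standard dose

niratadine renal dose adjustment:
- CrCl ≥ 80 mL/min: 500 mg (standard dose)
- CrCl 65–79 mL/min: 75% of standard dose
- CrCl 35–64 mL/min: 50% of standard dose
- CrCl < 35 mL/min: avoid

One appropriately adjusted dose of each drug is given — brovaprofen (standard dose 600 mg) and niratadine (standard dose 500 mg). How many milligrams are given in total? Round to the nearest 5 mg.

CrCl = (140 − 34) × 44.8 / (72 × 1.1) = 4748.8 / 79.20 ≈ 60.0 mL/min
CrCl ≈ 60 mL/min.
brovaprofen: 55–74 mL/min → 80% of 600 mg = 480 mg.
niratadine: 35–64 mL/min → 50% of 500 mg = 250 mg.
Total = 480 + 250 = 730 mg.

730 mg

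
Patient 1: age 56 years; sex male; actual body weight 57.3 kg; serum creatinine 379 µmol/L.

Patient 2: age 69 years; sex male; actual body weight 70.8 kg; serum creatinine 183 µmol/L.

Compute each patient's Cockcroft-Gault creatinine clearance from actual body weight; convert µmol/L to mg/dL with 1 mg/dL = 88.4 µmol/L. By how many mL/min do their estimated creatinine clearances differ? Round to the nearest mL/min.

18 mL/min

Patient 1: SCr = 379 / 88.4 = 4.287 mg/dL
Patient 1: CrCl = (140 − 56) × 57.3 / (72 × 4.287) = 4813.2 / 308.66 ≈ 15.6 mL/min
Patient 2: SCr = 183 / 88.4 = 2.07 mg/dL
Patient 2: CrCl = (140 − 69) × 70.8 / (72 × 2.07) = 5026.8 / 149.04 ≈ 33.7 mL/min
|15.6 − 33.7| = 18.1 mL/min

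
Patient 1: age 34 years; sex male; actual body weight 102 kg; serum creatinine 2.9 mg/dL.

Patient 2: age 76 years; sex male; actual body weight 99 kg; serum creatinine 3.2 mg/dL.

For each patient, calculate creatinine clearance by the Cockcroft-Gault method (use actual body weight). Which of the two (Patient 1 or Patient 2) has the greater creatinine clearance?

Patient 1: CrCl = (140 − 34) × 102 / (72 × 2.9) = 10812.0 / 208.80 ≈ 51.8 mL/min
Patient 2: CrCl = (140 − 76) × 99 / (72 × 3.2) = 6336.0 / 230.40 ≈ 27.5 mL/min
51.8 vs 27.5 mL/min → Patient 1 is higher.

Patient 1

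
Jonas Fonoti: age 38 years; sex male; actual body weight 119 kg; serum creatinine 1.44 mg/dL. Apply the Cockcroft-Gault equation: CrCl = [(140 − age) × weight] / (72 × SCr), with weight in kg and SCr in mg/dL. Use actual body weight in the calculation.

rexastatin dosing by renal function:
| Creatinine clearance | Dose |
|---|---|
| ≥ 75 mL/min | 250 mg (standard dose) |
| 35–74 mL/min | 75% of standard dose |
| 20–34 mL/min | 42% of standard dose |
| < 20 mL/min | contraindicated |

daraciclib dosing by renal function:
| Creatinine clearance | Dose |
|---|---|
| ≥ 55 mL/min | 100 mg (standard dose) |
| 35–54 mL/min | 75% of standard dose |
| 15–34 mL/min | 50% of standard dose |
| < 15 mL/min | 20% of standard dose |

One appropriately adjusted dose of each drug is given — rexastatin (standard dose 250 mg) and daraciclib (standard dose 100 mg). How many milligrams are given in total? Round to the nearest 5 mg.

CrCl = (140 − 38) × 119 / (72 × 1.44) = 12138.0 / 103.68 ≈ 117.1 mL/min
CrCl ≈ 117 mL/min.
rexastatin: ≥ 75 mL/min → 100% of 250 mg = 250 mg.
daraciclib: ≥ 55 mL/min → 100% of 100 mg = 100 mg.
Total = 250 + 100 = 350 mg.

350 mg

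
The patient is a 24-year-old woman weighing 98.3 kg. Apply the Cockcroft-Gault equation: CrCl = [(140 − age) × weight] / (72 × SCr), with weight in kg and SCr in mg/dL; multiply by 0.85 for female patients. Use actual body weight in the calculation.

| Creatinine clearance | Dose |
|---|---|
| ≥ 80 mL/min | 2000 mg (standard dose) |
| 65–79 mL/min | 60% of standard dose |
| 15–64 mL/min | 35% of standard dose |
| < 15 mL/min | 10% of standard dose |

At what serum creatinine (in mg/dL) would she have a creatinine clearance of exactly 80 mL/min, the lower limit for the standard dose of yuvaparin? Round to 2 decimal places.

1.68 mg/dL

Standard dose requires CrCl ≥ 80 mL/min.
Set (140 − 24) × 98.3 × 0.85 / (72 × SCr) = 80
SCr = (140 − 24) × 98.3 × 0.85 / (72 × 80) = 1.683 mg/dL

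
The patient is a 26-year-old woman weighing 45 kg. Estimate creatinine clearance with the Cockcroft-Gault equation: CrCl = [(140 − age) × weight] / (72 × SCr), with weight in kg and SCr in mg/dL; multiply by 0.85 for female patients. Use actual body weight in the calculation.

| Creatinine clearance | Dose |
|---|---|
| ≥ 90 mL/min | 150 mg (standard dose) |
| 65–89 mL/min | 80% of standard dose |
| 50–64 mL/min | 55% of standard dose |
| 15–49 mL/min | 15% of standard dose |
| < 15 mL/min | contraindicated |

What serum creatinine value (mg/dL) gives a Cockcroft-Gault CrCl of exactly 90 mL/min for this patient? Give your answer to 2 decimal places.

0.67 mg/dL

Standard dose requires CrCl ≥ 90 mL/min.
Set (140 − 26) × 45 × 0.85 / (72 × SCr) = 90
SCr = (140 − 26) × 45 × 0.85 / (72 × 90) = 0.673 mg/dL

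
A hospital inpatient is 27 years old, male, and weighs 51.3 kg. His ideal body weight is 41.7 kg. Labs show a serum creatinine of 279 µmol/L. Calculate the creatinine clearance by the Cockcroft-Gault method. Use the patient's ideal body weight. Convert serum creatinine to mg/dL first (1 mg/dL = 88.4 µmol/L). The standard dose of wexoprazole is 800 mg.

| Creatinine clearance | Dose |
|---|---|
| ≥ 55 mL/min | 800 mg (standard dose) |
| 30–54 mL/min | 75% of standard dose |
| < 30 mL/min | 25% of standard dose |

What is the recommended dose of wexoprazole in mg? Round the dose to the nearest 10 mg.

200 mg

SCr = 279 / 88.4 = 3.156 mg/dL
CrCl = (140 − 27) × 41.7 / (72 × 3.156) = 4712.1 / 227.23 ≈ 20.7 mL/min
CrCl ≈ 21 mL/min → bracket < 30 mL/min.
25% of 800 mg = 200 mg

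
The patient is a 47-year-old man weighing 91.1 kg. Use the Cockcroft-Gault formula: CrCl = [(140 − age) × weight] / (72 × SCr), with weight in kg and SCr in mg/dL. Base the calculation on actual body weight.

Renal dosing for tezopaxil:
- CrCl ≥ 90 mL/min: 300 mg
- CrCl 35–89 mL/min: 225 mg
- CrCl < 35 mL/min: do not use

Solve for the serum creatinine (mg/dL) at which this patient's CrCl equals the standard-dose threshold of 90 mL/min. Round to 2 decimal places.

1.31 mg/dL

Standard dose requires CrCl ≥ 90 mL/min.
Set (140 − 47) × 91.1 / (72 × SCr) = 90
SCr = (140 − 47) × 91.1 / (72 × 90) = 1.307 mg/dL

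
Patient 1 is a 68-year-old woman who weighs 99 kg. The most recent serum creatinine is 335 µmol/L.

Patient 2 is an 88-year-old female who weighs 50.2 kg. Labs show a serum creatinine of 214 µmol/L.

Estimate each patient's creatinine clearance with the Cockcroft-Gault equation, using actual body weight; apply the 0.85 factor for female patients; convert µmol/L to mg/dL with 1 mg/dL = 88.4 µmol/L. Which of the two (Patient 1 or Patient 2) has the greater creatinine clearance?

Patient 1: SCr = 335 / 88.4 = 3.79 mg/dL
Patient 1: CrCl = (140 − 68) × 99 / (72 × 3.79) × 0.85 = 7128.0 / 272.88 × 0.85 ≈ 22.2 mL/min
Patient 2: SCr = 214 / 88.4 = 2.421 mg/dL
Patient 2: CrCl = (140 − 88) × 50.2 / (72 × 2.421) × 0.85 = 2610.4 / 174.31 × 0.85 ≈ 12.7 mL/min
22.2 vs 12.7 mL/min → Patient 1 is higher.

Patient 1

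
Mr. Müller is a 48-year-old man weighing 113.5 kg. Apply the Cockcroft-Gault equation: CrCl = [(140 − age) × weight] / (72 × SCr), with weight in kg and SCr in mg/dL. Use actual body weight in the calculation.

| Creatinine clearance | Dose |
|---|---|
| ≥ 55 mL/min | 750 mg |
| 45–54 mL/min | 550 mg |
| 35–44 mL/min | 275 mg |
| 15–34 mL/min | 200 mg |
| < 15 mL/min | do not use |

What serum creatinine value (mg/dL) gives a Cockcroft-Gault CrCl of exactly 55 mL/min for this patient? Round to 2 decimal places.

Standard dose requires CrCl ≥ 55 mL/min.
Set (140 − 48) × 113.5 / (72 × SCr) = 55
SCr = (140 − 48) × 113.5 / (72 × 55) = 2.637 mg/dL

2.64 mg/dL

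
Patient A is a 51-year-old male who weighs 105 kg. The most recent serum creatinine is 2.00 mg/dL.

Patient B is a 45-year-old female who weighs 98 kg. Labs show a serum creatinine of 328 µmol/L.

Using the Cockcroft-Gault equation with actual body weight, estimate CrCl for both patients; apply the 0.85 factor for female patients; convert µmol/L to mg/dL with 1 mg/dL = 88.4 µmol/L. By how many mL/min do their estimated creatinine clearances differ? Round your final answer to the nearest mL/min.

35 mL/min

Patient A: CrCl = (140 − 51) × 105 / (72 × 2) = 9345.0 / 144.00 ≈ 64.9 mL/min
Patient B: SCr = 328 / 88.4 = 3.71 mg/dL
Patient B: CrCl = (140 − 45) × 98 / (72 × 3.71) × 0.85 = 9310.0 / 267.12 × 0.85 ≈ 29.6 mL/min
|64.9 − 29.6| = 35.3 mL/min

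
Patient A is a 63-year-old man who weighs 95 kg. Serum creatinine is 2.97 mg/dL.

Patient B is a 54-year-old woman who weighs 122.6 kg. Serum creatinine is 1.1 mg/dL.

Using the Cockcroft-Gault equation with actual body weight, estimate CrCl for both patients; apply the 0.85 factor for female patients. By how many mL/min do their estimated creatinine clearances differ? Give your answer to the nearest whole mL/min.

79 mL/min

Patient A: CrCl = (140 − 63) × 95 / (72 × 2.97) = 7315.0 / 213.84 ≈ 34.2 mL/min
Patient B: CrCl = (140 − 54) × 122.6 / (72 × 1.1) × 0.85 = 10543.6 / 79.20 × 0.85 ≈ 113.2 mL/min
|34.2 − 113.2| = 79.0 mL/min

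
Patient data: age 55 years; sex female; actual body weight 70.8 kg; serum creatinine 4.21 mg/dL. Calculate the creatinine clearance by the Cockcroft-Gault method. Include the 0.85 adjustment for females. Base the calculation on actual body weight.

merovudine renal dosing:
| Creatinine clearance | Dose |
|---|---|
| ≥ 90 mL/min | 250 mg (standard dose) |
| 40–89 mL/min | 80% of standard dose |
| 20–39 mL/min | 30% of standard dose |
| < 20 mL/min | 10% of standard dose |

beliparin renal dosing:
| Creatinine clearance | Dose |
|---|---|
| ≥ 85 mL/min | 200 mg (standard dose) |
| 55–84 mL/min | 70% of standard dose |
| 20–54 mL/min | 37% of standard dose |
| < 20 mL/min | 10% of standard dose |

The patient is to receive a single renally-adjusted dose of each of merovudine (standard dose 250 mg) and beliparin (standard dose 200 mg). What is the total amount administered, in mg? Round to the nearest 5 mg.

CrCl = (140 − 55) × 70.8 / (72 × 4.21) × 0.85 = 6018.0 / 303.12 × 0.85 ≈ 16.9 mL/min
CrCl ≈ 17 mL/min.
merovudine: < 20 mL/min → 10% of 250 mg = 25 mg.
beliparin: < 20 mL/min → 10% of 200 mg = 20 mg.
Total = 25 + 20 = 45 mg.

45 mg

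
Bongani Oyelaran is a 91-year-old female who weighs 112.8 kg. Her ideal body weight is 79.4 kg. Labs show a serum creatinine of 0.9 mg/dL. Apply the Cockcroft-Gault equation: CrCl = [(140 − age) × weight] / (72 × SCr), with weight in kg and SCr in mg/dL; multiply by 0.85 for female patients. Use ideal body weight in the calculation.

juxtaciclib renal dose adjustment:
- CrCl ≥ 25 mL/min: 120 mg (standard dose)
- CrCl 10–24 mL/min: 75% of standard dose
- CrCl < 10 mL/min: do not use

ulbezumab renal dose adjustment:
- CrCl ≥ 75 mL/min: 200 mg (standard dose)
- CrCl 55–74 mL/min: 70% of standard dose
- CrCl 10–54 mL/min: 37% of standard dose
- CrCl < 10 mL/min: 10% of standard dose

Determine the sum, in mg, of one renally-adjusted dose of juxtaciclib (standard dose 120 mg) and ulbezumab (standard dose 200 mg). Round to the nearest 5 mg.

195 mg

CrCl = (140 − 91) × 79.4 / (72 × 0.9) × 0.85 = 3890.6 / 64.80 × 0.85 ≈ 51.0 mL/min
CrCl ≈ 51 mL/min.
juxtaciclib: ≥ 25 mL/min → 100% of 120 mg = 120 mg.
ulbezumab: 10–54 mL/min → 37% of 200 mg = 74 mg.
Total = 120 + 74 = 194 mg.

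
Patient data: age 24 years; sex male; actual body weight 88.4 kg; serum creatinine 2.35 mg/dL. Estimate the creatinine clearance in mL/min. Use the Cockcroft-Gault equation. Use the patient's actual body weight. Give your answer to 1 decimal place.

CrCl = (140 − 24) × 88.4 / (72 × 2.35) = 10254.4 / 169.20 ≈ 60.6 mL/min

60.6 mL/min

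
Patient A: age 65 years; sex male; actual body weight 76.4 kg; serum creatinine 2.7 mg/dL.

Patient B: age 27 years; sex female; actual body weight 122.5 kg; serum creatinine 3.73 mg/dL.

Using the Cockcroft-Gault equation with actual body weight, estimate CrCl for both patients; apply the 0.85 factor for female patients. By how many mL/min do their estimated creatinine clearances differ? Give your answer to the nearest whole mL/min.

Patient A: CrCl = (140 − 65) × 76.4 / (72 × 2.7) = 5730.0 / 194.40 ≈ 29.5 mL/min
Patient B: CrCl = (140 − 27) × 122.5 / (72 × 3.73) × 0.85 = 13842.5 / 268.56 × 0.85 ≈ 43.8 mL/min
|29.5 − 43.8| = 14.3 mL/min

14 mL/min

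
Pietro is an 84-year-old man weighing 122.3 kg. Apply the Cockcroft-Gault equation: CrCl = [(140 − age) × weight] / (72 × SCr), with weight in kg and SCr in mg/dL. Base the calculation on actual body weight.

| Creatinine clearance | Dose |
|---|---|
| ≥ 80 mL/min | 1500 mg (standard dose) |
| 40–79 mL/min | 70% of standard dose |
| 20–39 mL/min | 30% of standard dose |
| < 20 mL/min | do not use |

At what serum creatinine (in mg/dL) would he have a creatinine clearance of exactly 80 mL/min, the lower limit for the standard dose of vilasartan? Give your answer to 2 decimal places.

Standard dose requires CrCl ≥ 80 mL/min.
Set (140 − 84) × 122.3 / (72 × SCr) = 80
SCr = (140 − 84) × 122.3 / (72 × 80) = 1.189 mg/dL

1.19 mg/dL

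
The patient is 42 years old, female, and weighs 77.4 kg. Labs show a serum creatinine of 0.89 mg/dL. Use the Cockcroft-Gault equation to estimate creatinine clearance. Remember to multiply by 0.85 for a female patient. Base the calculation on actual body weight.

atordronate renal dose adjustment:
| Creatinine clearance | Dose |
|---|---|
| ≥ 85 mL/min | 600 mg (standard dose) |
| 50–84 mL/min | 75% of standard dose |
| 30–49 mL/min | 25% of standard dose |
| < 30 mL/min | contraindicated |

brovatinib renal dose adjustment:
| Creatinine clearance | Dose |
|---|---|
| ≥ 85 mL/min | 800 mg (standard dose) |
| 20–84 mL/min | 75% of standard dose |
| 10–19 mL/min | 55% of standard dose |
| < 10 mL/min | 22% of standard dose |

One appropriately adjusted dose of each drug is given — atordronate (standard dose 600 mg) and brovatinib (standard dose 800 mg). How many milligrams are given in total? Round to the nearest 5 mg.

CrCl = (140 − 42) × 77.4 / (72 × 0.89) × 0.85 = 7585.2 / 64.08 × 0.85 ≈ 100.6 mL/min
CrCl ≈ 101 mL/min.
atordronate: ≥ 85 mL/min → 100% of 600 mg = 600 mg.
brovatinib: ≥ 85 mL/min → 100% of 800 mg = 800 mg.
Total = 600 + 800 = 1400 mg.

1400 mg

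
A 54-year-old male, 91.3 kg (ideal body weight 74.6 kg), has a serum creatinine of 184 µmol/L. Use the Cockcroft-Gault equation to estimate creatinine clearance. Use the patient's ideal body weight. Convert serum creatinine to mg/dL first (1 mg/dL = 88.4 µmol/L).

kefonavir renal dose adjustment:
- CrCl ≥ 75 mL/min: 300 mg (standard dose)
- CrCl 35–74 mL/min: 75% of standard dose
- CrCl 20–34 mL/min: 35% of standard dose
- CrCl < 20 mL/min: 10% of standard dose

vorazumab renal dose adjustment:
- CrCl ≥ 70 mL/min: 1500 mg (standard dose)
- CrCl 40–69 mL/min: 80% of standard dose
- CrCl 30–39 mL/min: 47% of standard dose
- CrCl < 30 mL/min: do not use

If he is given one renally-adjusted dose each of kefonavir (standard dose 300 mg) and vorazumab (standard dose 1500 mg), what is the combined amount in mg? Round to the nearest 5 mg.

SCr = 184 / 88.4 = 2.081 mg/dL
CrCl = (140 − 54) × 74.6 / (72 × 2.081) = 6415.6 / 149.83 ≈ 42.8 mL/min
CrCl ≈ 43 mL/min.
kefonavir: 35–74 mL/min → 75% of 300 mg = 225 mg.
vorazumab: 40–69 mL/min → 80% of 1500 mg = 1200 mg.
Total = 225 + 1200 = 1425 mg.

1425 mg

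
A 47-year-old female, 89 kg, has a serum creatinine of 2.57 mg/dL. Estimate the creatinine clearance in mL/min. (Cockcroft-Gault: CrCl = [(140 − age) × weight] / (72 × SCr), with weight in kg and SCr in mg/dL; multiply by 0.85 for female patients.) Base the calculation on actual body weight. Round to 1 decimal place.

CrCl = (140 − 47) × 89 / (72 × 2.57) × 0.85 = 8277.0 / 185.04 × 0.85 ≈ 38.0 mL/min

38.0 mL/min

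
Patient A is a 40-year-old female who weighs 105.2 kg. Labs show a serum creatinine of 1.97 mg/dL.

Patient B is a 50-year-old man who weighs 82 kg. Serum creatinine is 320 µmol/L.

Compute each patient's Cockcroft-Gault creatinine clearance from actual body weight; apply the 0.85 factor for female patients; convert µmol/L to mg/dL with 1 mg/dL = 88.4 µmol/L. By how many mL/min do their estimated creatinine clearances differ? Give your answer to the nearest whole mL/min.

35 mL/min

Patient A: CrCl = (140 − 40) × 105.2 / (72 × 1.97) × 0.85 = 10520.0 / 141.84 × 0.85 ≈ 63.0 mL/min
Patient B: SCr = 320 / 88.4 = 3.62 mg/dL
Patient B: CrCl = (140 − 50) × 82 / (72 × 3.62) = 7380.0 / 260.64 ≈ 28.3 mL/min
|63.0 − 28.3| = 34.7 mL/min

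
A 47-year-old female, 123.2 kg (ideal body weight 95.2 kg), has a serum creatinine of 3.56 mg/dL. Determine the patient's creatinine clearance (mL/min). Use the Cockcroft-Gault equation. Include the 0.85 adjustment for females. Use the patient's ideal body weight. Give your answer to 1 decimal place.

CrCl = (140 − 47) × 95.2 / (72 × 3.56) × 0.85 = 8853.6 / 256.32 × 0.85 ≈ 29.4 mL/min

29.4 mL/min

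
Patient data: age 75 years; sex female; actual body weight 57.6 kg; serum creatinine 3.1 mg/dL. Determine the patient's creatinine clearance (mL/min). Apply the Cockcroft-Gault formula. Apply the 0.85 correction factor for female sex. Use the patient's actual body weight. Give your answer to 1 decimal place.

CrCl = (140 − 75) × 57.6 / (72 × 3.1) × 0.85 = 3744.0 / 223.20 × 0.85 ≈ 14.3 mL/min

14.3 mL/min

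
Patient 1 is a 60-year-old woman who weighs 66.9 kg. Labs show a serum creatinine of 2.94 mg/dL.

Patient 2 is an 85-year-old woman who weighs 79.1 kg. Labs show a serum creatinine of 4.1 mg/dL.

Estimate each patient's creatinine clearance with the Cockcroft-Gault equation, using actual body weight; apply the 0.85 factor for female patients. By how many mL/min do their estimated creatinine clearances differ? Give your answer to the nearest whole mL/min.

Patient 1: CrCl = (140 − 60) × 66.9 / (72 × 2.94) × 0.85 = 5352.0 / 211.68 × 0.85 ≈ 21.5 mL/min
Patient 2: CrCl = (140 − 85) × 79.1 / (72 × 4.1) × 0.85 = 4350.5 / 295.20 × 0.85 ≈ 12.5 mL/min
|21.5 − 12.5| = 9.0 mL/min

9 mL/min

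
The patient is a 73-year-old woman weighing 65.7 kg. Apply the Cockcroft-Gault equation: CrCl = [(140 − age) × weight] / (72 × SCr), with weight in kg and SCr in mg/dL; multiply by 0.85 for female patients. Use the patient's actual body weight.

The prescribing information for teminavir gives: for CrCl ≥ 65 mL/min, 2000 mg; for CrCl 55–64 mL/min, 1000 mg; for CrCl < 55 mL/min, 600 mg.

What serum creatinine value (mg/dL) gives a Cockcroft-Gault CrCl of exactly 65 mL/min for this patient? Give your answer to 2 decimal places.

Standard dose requires CrCl ≥ 65 mL/min.
Set (140 − 73) × 65.7 × 0.85 / (72 × SCr) = 65
SCr = (140 − 73) × 65.7 × 0.85 / (72 × 65) = 0.799 mg/dL

0.80 mg/dL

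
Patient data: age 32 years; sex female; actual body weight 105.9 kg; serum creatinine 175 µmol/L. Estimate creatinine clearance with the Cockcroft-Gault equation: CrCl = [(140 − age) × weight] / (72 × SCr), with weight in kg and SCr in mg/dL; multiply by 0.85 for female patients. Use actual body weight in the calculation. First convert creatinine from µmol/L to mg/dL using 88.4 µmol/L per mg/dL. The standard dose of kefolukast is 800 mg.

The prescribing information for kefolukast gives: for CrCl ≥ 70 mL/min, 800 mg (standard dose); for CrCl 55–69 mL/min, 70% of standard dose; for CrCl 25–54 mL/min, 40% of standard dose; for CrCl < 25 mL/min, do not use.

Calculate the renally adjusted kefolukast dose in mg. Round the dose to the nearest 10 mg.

560 mg

SCr = 175 / 88.4 = 1.98 mg/dL
CrCl = (140 − 32) × 105.9 / (72 × 1.98) × 0.85 = 11437.2 / 142.56 × 0.85 ≈ 68.2 mL/min
CrCl ≈ 68 mL/min → bracket 55–69 mL/min.
70% of 800 mg = 560 mg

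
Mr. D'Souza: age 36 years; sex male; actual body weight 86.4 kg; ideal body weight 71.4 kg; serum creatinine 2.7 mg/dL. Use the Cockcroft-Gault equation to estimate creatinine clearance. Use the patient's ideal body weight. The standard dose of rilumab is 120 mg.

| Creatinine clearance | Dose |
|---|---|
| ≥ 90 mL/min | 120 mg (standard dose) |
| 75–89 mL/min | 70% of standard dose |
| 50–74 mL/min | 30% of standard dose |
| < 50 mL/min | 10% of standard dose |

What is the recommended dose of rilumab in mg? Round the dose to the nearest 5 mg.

CrCl = (140 − 36) × 71.4 / (72 × 2.7) = 7425.6 / 194.40 ≈ 38.2 mL/min
CrCl ≈ 38 mL/min → bracket < 50 mL/min.
10% of 120 mg = 12 mg → 10 mg

10 mg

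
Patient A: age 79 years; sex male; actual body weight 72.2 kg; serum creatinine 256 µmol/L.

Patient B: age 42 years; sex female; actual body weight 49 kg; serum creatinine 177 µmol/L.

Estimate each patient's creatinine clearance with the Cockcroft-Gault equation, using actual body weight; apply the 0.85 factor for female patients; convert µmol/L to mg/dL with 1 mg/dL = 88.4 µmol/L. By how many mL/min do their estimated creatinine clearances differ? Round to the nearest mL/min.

Patient A: SCr = 256 / 88.4 = 2.896 mg/dL
Patient A: CrCl = (140 − 79) × 72.2 / (72 × 2.896) = 4404.2 / 208.51 ≈ 21.1 mL/min
Patient B: SCr = 177 / 88.4 = 2.002 mg/dL
Patient B: CrCl = (140 − 42) × 49 / (72 × 2.002) × 0.85 = 4802.0 / 144.14 × 0.85 ≈ 28.3 mL/min
|21.1 − 28.3| = 7.2 mL/min

7 mL/min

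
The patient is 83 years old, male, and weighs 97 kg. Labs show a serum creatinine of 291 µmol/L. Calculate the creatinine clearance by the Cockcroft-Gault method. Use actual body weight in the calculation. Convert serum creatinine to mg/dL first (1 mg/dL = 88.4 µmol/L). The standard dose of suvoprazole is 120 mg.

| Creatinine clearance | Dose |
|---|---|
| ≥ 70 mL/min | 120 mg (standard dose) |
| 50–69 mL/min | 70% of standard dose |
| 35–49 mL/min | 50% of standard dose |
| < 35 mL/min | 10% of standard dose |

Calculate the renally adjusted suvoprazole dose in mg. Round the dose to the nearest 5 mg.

10 mg

SCr = 291 / 88.4 = 3.292 mg/dL
CrCl = (140 − 83) × 97 / (72 × 3.292) = 5529.0 / 237.02 ≈ 23.3 mL/min
CrCl ≈ 23 mL/min → bracket < 35 mL/min.
10% of 120 mg = 12 mg → 10 mg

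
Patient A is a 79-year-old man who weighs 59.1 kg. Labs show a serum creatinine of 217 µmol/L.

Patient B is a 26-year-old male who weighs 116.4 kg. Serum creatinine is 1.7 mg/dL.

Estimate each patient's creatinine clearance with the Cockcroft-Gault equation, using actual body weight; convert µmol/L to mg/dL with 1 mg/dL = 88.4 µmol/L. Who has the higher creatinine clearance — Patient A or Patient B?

Patient A: SCr = 217 / 88.4 = 2.455 mg/dL
Patient A: CrCl = (140 − 79) × 59.1 / (72 × 2.455) = 3605.1 / 176.76 ≈ 20.4 mL/min
Patient B: CrCl = (140 − 26) × 116.4 / (72 × 1.7) = 13269.6 / 122.40 ≈ 108.4 mL/min
20.4 vs 108.4 mL/min → Patient B is higher.

Patient B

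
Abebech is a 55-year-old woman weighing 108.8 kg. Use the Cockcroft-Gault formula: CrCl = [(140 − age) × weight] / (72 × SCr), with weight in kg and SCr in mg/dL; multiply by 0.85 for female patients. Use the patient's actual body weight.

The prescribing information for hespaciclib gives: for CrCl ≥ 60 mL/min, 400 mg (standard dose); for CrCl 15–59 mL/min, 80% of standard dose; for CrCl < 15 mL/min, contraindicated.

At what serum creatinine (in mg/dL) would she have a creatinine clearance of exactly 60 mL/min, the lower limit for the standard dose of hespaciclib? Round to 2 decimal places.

Standard dose requires CrCl ≥ 60 mL/min.
Set (140 − 55) × 108.8 × 0.85 / (72 × SCr) = 60
SCr = (140 − 55) × 108.8 × 0.85 / (72 × 60) = 1.820 mg/dL

1.82 mg/dL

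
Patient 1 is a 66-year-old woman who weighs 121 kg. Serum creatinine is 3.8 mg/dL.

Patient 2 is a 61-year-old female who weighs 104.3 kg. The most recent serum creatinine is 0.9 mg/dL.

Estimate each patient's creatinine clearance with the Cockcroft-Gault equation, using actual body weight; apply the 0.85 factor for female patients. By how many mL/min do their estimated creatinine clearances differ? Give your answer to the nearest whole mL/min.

80 mL/min

Patient 1: CrCl = (140 − 66) × 121 / (72 × 3.8) × 0.85 = 8954.0 / 273.60 × 0.85 ≈ 27.8 mL/min
Patient 2: CrCl = (140 − 61) × 104.3 / (72 × 0.9) × 0.85 = 8239.7 / 64.80 × 0.85 ≈ 108.1 mL/min
|27.8 − 108.1| = 80.3 mL/min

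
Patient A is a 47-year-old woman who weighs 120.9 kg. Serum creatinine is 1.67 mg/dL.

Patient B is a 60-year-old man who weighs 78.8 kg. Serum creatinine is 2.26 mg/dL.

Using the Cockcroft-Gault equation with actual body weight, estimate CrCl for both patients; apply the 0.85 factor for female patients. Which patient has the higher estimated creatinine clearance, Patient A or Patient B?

Patient A

Patient A: CrCl = (140 − 47) × 120.9 / (72 × 1.67) × 0.85 = 11243.7 / 120.24 × 0.85 ≈ 79.5 mL/min
Patient B: CrCl = (140 − 60) × 78.8 / (72 × 2.26) = 6304.0 / 162.72 ≈ 38.7 mL/min
79.5 vs 38.7 mL/min → Patient A is higher.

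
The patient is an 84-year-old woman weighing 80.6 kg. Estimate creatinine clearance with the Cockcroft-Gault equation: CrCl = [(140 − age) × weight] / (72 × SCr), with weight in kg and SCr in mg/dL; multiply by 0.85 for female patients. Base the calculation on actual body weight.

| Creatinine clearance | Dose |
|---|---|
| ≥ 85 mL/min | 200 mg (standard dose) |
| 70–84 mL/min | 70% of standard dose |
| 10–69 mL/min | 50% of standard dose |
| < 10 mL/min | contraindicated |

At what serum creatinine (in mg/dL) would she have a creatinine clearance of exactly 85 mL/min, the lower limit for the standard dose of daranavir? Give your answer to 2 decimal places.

Standard dose requires CrCl ≥ 85 mL/min.
Set (140 − 84) × 80.6 × 0.85 / (72 × SCr) = 85
SCr = (140 − 84) × 80.6 × 0.85 / (72 × 85) = 0.627 mg/dL

0.63 mg/dL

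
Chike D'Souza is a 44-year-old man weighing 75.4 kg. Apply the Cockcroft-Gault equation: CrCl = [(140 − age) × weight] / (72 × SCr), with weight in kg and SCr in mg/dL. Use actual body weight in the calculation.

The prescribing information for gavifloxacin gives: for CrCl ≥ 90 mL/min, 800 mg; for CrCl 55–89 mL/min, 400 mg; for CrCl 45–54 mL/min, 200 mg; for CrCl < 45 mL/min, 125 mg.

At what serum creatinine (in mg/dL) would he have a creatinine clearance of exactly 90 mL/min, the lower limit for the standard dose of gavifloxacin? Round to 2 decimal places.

1.12 mg/dL

Standard dose requires CrCl ≥ 90 mL/min.
Set (140 − 44) × 75.4 / (72 × SCr) = 90
SCr = (140 − 44) × 75.4 / (72 × 90) = 1.117 mg/dL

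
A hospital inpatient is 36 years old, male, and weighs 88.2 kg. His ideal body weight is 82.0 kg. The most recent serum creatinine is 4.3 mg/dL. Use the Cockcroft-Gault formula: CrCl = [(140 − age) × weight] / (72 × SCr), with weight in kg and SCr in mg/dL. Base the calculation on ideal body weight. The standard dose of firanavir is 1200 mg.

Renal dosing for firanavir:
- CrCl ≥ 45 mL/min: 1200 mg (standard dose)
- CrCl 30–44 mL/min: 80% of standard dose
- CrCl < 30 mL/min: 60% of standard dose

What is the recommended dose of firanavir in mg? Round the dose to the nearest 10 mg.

720 mg

CrCl = (140 − 36) × 82 / (72 × 4.3) = 8528.0 / 309.60 ≈ 27.5 mL/min
CrCl ≈ 28 mL/min → bracket < 30 mL/min.
60% of 1200 mg = 720 mg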